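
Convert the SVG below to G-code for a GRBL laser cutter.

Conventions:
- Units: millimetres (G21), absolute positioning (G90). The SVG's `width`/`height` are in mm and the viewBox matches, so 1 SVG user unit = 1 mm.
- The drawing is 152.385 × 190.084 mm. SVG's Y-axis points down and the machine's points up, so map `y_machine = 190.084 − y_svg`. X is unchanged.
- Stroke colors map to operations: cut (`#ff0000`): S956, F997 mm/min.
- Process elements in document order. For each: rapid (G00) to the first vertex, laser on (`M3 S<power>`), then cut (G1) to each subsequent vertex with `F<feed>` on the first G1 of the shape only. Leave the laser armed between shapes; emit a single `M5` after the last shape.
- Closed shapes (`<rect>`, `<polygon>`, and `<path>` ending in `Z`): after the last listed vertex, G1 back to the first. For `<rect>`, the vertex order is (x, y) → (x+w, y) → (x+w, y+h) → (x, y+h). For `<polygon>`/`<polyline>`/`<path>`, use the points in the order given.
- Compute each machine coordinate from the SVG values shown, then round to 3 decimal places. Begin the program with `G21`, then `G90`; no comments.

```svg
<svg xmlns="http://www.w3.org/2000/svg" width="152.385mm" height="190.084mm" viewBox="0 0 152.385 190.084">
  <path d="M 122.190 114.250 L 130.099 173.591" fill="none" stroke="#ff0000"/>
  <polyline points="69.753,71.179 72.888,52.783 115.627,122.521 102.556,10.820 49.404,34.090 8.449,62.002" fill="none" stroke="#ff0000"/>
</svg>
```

G21
G90
G00 X122.190 Y75.834
M3 S956
G1 X130.099 Y16.493 F997
G00 X69.753 Y118.905
M3 S956
G1 X72.888 Y137.301 F997
G1 X115.627 Y67.563
G1 X102.556 Y179.264
G1 X49.404 Y155.994
G1 X8.449 Y128.082
M5

1 u = 1 mm; y_m = 190.084 − y.

[1] `<path>` line segment, #ff0000→cut S956 F997: (122.190,75.834) → (130.099,16.493)

[2] `<polyline>` open polyline, #ff0000→cut S956 F997: (69.753,118.905) → (72.888,137.301) → (115.627,67.563) → (102.556,179.264) → (49.404,155.994) → (8.449,128.082)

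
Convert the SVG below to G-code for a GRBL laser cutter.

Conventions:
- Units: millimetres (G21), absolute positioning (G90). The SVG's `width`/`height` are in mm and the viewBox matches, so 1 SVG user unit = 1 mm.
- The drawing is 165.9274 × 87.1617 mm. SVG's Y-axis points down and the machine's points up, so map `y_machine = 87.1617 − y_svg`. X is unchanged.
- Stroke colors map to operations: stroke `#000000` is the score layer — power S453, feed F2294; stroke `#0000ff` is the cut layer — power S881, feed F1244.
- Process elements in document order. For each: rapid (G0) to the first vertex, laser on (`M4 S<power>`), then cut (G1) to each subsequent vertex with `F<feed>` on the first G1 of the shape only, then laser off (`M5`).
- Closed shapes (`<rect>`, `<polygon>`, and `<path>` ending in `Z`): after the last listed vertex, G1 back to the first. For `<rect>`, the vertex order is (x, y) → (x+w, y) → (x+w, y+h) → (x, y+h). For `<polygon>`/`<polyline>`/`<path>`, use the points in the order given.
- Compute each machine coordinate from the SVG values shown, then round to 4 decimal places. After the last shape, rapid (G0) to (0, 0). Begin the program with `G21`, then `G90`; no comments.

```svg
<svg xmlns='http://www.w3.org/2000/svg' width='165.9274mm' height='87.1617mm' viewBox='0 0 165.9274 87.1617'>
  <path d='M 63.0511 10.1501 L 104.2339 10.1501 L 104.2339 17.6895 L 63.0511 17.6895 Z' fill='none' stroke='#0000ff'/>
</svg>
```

1 u = 1 mm; y_m = 87.1617 − y.

[1] `<path>` rectangle, #0000ff→cut S881 F1244: (63.0511,77.0116) → (104.2339,77.0116) → (104.2339,69.4722) → (63.0511,69.4722) → (63.0511,77.0116) (closed)

G21
G90
G0 X63.0511 Y77.0116
M4 S881
G1 X104.2339 Y77.0116 F1244
G1 X104.2339 Y69.4722
G1 X63.0511 Y69.4722
G1 X63.0511 Y77.0116
M5
G0 X0.0000 Y0.0000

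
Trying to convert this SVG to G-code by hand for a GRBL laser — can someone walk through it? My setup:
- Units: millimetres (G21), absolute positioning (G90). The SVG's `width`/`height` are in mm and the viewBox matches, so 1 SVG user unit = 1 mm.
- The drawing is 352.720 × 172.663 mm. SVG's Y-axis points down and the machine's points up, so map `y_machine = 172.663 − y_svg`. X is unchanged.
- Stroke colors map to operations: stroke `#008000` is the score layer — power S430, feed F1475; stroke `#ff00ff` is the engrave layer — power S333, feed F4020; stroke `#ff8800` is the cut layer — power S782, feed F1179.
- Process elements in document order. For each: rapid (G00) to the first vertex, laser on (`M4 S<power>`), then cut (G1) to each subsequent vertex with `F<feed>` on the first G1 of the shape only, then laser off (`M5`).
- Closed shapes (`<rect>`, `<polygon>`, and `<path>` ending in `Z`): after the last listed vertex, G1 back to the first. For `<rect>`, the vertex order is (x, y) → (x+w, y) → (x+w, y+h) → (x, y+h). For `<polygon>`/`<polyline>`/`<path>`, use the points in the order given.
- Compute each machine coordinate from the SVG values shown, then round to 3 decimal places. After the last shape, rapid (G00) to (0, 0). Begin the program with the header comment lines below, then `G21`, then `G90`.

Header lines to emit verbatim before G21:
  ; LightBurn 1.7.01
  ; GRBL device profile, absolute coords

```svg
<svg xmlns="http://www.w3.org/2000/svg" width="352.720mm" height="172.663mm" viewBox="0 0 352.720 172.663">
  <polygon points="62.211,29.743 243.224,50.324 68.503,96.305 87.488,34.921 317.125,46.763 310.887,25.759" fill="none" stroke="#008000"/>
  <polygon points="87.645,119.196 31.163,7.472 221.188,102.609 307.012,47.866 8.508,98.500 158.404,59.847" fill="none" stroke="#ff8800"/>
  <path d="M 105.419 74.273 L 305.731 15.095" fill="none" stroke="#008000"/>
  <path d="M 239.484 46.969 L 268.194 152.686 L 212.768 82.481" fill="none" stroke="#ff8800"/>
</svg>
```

1 u = 1 mm; y_m = 172.663 − y.

[1] `<polygon>` closed polygon, #008000→score S430 F1475: (62.211,142.920) → (243.224,122.339) → (68.503,76.358) → (87.488,137.742) → (317.125,125.900) → (310.887,146.904) → (62.211,142.920) (closed)

[2] `<polygon>` closed polygon, #ff8800→cut S782 F1179: (87.645,53.467) → (31.163,165.191) → (221.188,70.054) → (307.012,124.797) → (8.508,74.163) → (158.404,112.816) → (87.645,53.467) (closed)

[3] `<path>` line segment, #008000→score S430 F1475: (105.419,98.390) → (305.731,157.568)

[4] `<path>` open polyline, #ff8800→cut S782 F1179: (239.484,125.694) → (268.194,19.977) → (212.768,90.182)

; LightBurn 1.7.01
; GRBL device profile, absolute coords
G21
G90
G00 X62.211 Y142.920
M4 S430
G1 X243.224 Y122.339 F1475
G1 X68.503 Y76.358
G1 X87.488 Y137.742
G1 X317.125 Y125.900
G1 X310.887 Y146.904
G1 X62.211 Y142.920
M5
G00 X87.645 Y53.467
M4 S782
G1 X31.163 Y165.191 F1179
G1 X221.188 Y70.054
G1 X307.012 Y124.797
G1 X8.508 Y74.163
G1 X158.404 Y112.816
G1 X87.645 Y53.467
M5
G00 X105.419 Y98.390
M4 S430
G1 X305.731 Y157.568 F1475
M5
G00 X239.484 Y125.694
M4 S782
G1 X268.194 Y19.977 F1179
G1 X212.768 Y90.182
M5
G00 X0.000 Y0.000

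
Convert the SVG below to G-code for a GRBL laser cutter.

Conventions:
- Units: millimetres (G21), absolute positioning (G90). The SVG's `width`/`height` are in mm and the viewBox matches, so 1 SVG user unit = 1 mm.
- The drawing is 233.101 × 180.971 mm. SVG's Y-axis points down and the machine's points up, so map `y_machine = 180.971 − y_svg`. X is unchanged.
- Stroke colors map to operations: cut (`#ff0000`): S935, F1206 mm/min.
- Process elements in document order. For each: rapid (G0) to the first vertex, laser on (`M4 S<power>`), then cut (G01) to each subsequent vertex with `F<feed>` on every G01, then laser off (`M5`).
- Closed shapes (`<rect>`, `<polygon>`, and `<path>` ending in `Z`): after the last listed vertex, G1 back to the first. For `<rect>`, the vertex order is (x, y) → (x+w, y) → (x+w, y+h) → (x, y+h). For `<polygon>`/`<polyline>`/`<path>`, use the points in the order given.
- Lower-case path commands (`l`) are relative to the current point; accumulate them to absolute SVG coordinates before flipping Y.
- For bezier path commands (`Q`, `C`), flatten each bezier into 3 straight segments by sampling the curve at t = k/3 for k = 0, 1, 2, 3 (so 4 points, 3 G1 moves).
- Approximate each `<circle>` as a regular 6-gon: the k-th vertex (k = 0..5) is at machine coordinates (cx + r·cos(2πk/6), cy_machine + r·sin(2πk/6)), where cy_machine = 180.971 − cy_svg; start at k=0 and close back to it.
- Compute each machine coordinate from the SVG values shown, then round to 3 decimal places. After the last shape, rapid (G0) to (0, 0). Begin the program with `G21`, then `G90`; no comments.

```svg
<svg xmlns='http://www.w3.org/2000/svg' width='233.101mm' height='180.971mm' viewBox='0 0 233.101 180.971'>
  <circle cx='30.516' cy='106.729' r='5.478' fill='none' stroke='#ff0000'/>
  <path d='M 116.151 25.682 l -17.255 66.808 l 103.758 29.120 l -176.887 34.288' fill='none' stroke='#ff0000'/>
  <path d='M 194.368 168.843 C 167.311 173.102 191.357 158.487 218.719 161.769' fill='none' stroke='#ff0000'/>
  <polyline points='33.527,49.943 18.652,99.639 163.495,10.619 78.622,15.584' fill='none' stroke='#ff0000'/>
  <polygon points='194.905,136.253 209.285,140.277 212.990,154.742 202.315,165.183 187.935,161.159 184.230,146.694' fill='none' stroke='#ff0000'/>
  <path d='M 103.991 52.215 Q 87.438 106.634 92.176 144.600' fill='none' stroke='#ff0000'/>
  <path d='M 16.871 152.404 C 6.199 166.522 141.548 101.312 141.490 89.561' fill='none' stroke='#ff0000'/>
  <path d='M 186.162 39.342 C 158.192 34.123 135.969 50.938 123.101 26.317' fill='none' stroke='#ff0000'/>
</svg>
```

1 u = 1 mm; y_m = 180.971 − y.

[1] `<circle>` circle, #ff0000→cut S935 F1206: (35.994,74.242) → (33.255,78.986) → (27.777,78.986) → (25.038,74.242) → (27.777,69.498) → (33.255,69.498) → (35.994,74.242) (closed)

[2] `<path>` open polyline, #ff0000→cut S935 F1206: (116.151,155.289) → (98.896,88.481) → (202.654,59.361) → (25.767,25.073)

[3] `<path>` cubic bezier, #ff0000→cut S935 F1206: (194.368,12.128) → (182.575,12.798) → (194.232,17.880) → (218.719,19.202)

[4] `<polyline>` open polyline, #ff0000→cut S935 F1206: (33.527,131.028) → (18.652,81.332) → (163.495,170.352) → (78.622,165.387)

[5] `<polygon>` regular polygon, #ff0000→cut S935 F1206: (194.905,44.718) → (209.285,40.694) → (212.990,26.229) → (202.315,15.788) → (187.935,19.812) → (184.230,34.277) → (194.905,44.718) (closed)

[6] `<path>` quadratic bezier, #ff0000→cut S935 F1206: (103.991,128.756) → (95.321,94.305) → (91.383,63.510) → (92.176,36.371)

[7] `<path>` cubic bezier, #ff0000→cut S935 F1206: (16.871,28.567) → (44.449,35.974) → (106.836,66.757) → (141.490,91.410)

[8] `<path>` cubic bezier, #ff0000→cut S935 F1206: (186.162,141.629) → (160.241,141.854) → (138.954,141.494) → (123.101,154.654)

G21
G90
G0 X35.994 Y74.242
M4 S935
G01 X33.255 Y78.986 F1206
G01 X27.777 Y78.986 F1206
G01 X25.038 Y74.242 F1206
G01 X27.777 Y69.498 F1206
G01 X33.255 Y69.498 F1206
G01 X35.994 Y74.242 F1206
M5
G0 X116.151 Y155.289
M4 S935
G01 X98.896 Y88.481 F1206
G01 X202.654 Y59.361 F1206
G01 X25.767 Y25.073 F1206
M5
G0 X194.368 Y12.128
M4 S935
G01 X182.575 Y12.798 F1206
G01 X194.232 Y17.880 F1206
G01 X218.719 Y19.202 F1206
M5
G0 X33.527 Y131.028
M4 S935
G01 X18.652 Y81.332 F1206
G01 X163.495 Y170.352 F1206
G01 X78.622 Y165.387 F1206
M5
G0 X194.905 Y44.718
M4 S935
G01 X209.285 Y40.694 F1206
G01 X212.990 Y26.229 F1206
G01 X202.315 Y15.788 F1206
G01 X187.935 Y19.812 F1206
G01 X184.230 Y34.277 F1206
G01 X194.905 Y44.718 F1206
M5
G0 X103.991 Y128.756
M4 S935
G01 X95.321 Y94.305 F1206
G01 X91.383 Y63.510 F1206
G01 X92.176 Y36.371 F1206
M5
G0 X16.871 Y28.567
M4 S935
G01 X44.449 Y35.974 F1206
G01 X106.836 Y66.757 F1206
G01 X141.490 Y91.410 F1206
M5
G0 X186.162 Y141.629
M4 S935
G01 X160.241 Y141.854 F1206
G01 X138.954 Y141.494 F1206
G01 X123.101 Y154.654 F1206
M5
G0 X0.000 Y0.000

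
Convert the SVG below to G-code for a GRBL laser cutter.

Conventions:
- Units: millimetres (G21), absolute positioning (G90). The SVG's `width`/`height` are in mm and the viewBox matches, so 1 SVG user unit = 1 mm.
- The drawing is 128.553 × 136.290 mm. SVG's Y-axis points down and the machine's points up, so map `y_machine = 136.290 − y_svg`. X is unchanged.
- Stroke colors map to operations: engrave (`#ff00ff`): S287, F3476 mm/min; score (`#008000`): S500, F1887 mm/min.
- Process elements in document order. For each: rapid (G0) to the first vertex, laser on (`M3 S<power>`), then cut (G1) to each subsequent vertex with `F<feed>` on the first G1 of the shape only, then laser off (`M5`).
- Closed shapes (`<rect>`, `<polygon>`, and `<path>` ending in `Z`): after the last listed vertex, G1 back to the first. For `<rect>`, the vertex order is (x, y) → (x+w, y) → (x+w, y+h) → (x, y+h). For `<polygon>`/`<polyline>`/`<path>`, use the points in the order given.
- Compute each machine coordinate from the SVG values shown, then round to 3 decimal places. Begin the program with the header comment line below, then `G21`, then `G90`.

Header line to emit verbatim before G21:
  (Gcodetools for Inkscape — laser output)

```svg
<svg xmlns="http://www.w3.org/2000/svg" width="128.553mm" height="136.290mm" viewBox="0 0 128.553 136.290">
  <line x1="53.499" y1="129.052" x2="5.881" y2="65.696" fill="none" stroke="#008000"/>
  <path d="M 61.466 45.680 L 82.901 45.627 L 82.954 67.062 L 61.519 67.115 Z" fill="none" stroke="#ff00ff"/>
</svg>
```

1 u = 1 mm; y_m = 136.290 − y.

[1] `<line>` line segment, #008000→score S500 F1887: (53.499,7.238) → (5.881,70.594)

[2] `<path>` regular polygon, #ff00ff→engrave S287 F3476: (61.466,90.610) → (82.901,90.663) → (82.954,69.228) → (61.519,69.175) → (61.466,90.610) (closed)

(Gcodetools for Inkscape — laser output)
G21
G90
G0 X53.499 Y7.238
M3 S500
G1 X5.881 Y70.594 F1887
M5
G0 X61.466 Y90.610
M3 S287
G1 X82.901 Y90.663 F3476
G1 X82.954 Y69.228
G1 X61.519 Y69.175
G1 X61.466 Y90.610
M5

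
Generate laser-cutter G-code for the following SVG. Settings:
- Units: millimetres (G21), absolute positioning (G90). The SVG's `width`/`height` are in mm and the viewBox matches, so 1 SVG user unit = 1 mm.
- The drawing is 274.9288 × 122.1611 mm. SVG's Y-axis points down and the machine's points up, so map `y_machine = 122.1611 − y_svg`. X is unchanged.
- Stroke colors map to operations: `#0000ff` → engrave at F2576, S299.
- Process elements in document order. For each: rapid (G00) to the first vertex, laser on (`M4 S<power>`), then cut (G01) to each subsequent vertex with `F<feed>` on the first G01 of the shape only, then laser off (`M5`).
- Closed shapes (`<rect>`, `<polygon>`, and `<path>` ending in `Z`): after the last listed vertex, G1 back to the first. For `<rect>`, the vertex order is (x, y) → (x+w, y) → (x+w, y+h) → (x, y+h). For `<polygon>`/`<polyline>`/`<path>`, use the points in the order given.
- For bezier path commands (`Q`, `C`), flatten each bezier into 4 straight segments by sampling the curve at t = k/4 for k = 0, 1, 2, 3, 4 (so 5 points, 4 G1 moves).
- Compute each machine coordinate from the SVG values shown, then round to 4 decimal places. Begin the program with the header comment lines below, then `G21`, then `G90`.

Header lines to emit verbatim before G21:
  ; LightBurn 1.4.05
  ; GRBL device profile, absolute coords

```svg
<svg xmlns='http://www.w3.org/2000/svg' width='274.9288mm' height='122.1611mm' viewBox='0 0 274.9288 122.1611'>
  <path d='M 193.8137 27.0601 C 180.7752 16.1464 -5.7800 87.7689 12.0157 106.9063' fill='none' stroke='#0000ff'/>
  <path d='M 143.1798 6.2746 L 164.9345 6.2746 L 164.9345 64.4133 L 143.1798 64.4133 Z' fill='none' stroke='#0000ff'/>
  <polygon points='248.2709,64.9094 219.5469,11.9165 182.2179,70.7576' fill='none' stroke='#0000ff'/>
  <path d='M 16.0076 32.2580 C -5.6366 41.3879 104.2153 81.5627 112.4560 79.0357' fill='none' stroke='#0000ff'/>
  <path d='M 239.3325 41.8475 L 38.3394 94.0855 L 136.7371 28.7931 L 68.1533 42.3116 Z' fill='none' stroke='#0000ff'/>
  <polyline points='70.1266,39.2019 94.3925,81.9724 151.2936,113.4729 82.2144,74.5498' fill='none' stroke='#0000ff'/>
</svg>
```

1 u = 1 mm; y_m = 122.1611 − y.

[1] `<path>` cubic bezier, #0000ff→engrave S299 F2576: (193.8137,95.1010) → (157.4046,89.9204) → (91.3519,66.4471) → (31.0805,37.3391) → (12.0157,15.2548)

[2] `<path>` rectangle, #0000ff→engrave S299 F2576: (143.1798,115.8865) → (164.9345,115.8865) → (164.9345,57.7478) → (143.1798,57.7478) → (143.1798,115.8865) (closed)

[3] `<polygon>` closed polygon, #0000ff→engrave S299 F2576: (248.2709,57.2517) → (219.5469,110.2446) → (182.2179,51.4035) → (248.2709,57.2517) (closed)

[4] `<path>` cubic bezier, #0000ff→engrave S299 F2576: (16.0076,89.9031) → (20.7877,78.3870) → (53.0250,62.1429) → (90.8657,48.0844) → (112.4560,43.1254)

[5] `<path>` closed polygon, #0000ff→engrave S299 F2576: (239.3325,80.3136) → (38.3394,28.0756) → (136.7371,93.3680) → (68.1533,79.8495) → (239.3325,80.3136) (closed)

[6] `<polyline>` open polyline, #0000ff→engrave S299 F2576: (70.1266,82.9592) → (94.3925,40.1887) → (151.2936,8.6882) → (82.2144,47.6113)

; LightBurn 1.4.05
; GRBL device profile, absolute coords
G21
G90
G00 X193.8137 Y95.1010
M4 S299
G01 X157.4046 Y89.9204 F2576
G01 X91.3519 Y66.4471
G01 X31.0805 Y37.3391
G01 X12.0157 Y15.2548
M5
G00 X143.1798 Y115.8865
M4 S299
G01 X164.9345 Y115.8865 F2576
G01 X164.9345 Y57.7478
G01 X143.1798 Y57.7478
G01 X143.1798 Y115.8865
M5
G00 X248.2709 Y57.2517
M4 S299
G01 X219.5469 Y110.2446 F2576
G01 X182.2179 Y51.4035
G01 X248.2709 Y57.2517
M5
G00 X16.0076 Y89.9031
M4 S299
G01 X20.7877 Y78.3870 F2576
G01 X53.0250 Y62.1429
G01 X90.8657 Y48.0844
G01 X112.4560 Y43.1254
M5
G00 X239.3325 Y80.3136
M4 S299
G01 X38.3394 Y28.0756 F2576
G01 X136.7371 Y93.3680
G01 X68.1533 Y79.8495
G01 X239.3325 Y80.3136
M5
G00 X70.1266 Y82.9592
M4 S299
G01 X94.3925 Y40.1887 F2576
G01 X151.2936 Y8.6882
G01 X82.2144 Y47.6113
M5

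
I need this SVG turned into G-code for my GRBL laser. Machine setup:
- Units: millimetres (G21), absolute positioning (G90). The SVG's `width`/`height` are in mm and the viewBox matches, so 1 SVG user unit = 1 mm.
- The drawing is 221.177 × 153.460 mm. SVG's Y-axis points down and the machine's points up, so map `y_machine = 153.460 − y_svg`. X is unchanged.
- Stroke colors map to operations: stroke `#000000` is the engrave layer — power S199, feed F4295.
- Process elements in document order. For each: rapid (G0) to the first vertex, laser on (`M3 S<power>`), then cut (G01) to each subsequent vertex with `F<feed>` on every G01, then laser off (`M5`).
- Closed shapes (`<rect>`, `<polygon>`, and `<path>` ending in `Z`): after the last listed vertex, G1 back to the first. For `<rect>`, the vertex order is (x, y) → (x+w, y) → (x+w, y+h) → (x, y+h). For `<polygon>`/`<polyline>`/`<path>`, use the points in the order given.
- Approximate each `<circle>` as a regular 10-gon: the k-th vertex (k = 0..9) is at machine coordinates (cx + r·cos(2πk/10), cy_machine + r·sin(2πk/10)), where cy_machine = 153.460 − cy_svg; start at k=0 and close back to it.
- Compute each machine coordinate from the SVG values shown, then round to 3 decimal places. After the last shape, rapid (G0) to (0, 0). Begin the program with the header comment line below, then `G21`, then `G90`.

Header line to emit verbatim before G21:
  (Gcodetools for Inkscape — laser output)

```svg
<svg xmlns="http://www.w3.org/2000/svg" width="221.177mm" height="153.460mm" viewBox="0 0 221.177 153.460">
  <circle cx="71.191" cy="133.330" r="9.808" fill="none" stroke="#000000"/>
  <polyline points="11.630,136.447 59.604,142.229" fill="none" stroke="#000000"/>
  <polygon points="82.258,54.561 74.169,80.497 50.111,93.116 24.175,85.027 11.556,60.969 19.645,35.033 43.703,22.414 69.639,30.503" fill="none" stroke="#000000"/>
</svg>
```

viewBox `0 0 221.177 153.460` with mm width/height → 1 unit = 1 mm. Flip: y_m = 153.460 − y_svg.

**Shape 1** — `<circle>` circle, stroke `#000000` → engrave (S199, F4295). Machine vertices: (80.999,20.130) → (79.126,25.895) → (74.222,29.458) → (68.160,29.458) → (63.256,25.895) → (61.383,20.130) → (63.256,14.365) → (68.160,10.802) → (74.222,10.802) → (79.126,14.365) → (80.999,20.130). Closed: final G1 returns to the first vertex.

**Shape 2** — `<polyline>` line segment, stroke `#000000` → engrave (S199, F4295). Machine vertices: (11.630,17.013) → (59.604,11.231). Open path.

**Shape 3** — `<polygon>` regular polygon, stroke `#000000` → engrave (S199, F4295). Machine vertices: (82.258,98.899) → (74.169,72.963) → (50.111,60.344) → (24.175,68.433) → (11.556,92.491) → (19.645,118.427) → (43.703,131.046) → (69.639,122.957) → (82.258,98.899). Closed: final G1 returns to the first vertex.

(Gcodetools for Inkscape — laser output)
G21
G90
G0 X80.999 Y20.130
M3 S199
G01 X79.126 Y25.895 F4295
G01 X74.222 Y29.458 F4295
G01 X68.160 Y29.458 F4295
G01 X63.256 Y25.895 F4295
G01 X61.383 Y20.130 F4295
G01 X63.256 Y14.365 F4295
G01 X68.160 Y10.802 F4295
G01 X74.222 Y10.802 F4295
G01 X79.126 Y14.365 F4295
G01 X80.999 Y20.130 F4295
M5
G0 X11.630 Y17.013
M3 S199
G01 X59.604 Y11.231 F4295
M5
G0 X82.258 Y98.899
M3 S199
G01 X74.169 Y72.963 F4295
G01 X50.111 Y60.344 F4295
G01 X24.175 Y68.433 F4295
G01 X11.556 Y92.491 F4295
G01 X19.645 Y118.427 F4295
G01 X43.703 Y131.046 F4295
G01 X69.639 Y122.957 F4295
G01 X82.258 Y98.899 F4295
M5
G0 X0.000 Y0.000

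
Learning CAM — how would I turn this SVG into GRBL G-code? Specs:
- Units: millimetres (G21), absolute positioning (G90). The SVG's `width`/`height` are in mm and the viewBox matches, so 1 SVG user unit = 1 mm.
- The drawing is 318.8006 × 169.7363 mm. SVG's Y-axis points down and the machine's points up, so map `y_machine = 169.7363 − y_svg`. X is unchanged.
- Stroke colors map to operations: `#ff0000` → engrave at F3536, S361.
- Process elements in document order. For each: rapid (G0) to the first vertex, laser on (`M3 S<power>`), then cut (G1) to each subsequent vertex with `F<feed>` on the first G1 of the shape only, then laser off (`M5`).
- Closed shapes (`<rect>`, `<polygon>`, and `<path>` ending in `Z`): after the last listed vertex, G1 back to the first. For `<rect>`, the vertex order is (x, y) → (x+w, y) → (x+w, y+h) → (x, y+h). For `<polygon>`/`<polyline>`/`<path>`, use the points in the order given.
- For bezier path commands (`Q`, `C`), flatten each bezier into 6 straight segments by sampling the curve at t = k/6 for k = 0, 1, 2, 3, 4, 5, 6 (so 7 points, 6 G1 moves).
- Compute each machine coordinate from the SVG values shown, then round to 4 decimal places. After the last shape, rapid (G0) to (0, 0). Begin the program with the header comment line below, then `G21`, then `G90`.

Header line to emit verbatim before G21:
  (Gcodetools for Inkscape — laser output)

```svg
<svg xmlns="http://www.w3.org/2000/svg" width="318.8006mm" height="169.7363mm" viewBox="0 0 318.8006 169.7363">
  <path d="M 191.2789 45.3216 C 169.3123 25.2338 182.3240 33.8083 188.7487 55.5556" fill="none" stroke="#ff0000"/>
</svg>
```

(Gcodetools for Inkscape — laser output)
G21
G90
G0 X191.2789 Y124.4147
M3 S361
G1 X183.0180 Y132.1418 F3536
G1 X179.4323 Y135.5221
G1 X179.3671 Y134.9859
G1 X181.6678 Y130.9634
G1 X185.1799 Y123.8849
G1 X188.7487 Y114.1807
M5
G0 X0.0000 Y0.0000

1 u = 1 mm; y_m = 169.7363 − y.

[1] `<path>` cubic bezier, #ff0000→engrave S361 F3536: (191.2789,124.4147) → (183.0180,132.1418) → (179.4323,135.5221) → (179.3671,134.9859) → (181.6678,130.9634) → (185.1799,123.8849) → (188.7487,114.1807)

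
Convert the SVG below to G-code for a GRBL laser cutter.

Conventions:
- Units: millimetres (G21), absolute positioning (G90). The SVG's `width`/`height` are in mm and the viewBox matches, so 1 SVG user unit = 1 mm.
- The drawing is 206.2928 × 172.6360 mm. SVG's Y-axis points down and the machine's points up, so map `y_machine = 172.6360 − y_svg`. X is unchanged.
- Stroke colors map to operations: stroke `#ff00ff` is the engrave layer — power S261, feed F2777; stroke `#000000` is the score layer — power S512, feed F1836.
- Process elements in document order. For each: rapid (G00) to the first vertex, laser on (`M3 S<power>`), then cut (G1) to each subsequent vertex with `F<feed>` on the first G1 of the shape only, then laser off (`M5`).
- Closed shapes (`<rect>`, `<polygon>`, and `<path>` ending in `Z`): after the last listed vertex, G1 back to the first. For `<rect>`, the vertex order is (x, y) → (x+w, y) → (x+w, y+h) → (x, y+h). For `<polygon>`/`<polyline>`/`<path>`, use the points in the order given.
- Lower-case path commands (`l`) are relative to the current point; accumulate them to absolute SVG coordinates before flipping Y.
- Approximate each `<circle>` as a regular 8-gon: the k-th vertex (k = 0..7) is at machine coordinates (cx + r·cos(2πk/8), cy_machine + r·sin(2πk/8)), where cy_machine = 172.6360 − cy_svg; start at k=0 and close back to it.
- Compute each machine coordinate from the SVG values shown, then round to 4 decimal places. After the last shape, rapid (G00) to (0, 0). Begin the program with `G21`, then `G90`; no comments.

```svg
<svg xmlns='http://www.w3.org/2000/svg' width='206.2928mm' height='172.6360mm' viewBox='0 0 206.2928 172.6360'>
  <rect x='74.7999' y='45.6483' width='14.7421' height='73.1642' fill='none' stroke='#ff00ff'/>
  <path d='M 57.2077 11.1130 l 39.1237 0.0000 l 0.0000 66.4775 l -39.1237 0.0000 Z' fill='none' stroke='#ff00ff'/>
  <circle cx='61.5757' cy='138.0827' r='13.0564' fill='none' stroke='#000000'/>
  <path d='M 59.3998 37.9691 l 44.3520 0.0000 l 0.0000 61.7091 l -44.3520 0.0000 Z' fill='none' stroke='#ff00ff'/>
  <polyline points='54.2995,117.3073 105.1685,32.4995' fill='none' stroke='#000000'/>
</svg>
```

G21
G90
G00 X74.7999 Y126.9877
M3 S261
G1 X89.5420 Y126.9877 F2777
G1 X89.5420 Y53.8235
G1 X74.7999 Y53.8235
G1 X74.7999 Y126.9877
M5
G00 X57.2077 Y161.5230
M3 S261
G1 X96.3314 Y161.5230 F2777
G1 X96.3314 Y95.0455
G1 X57.2077 Y95.0455
G1 X57.2077 Y161.5230
M5
G00 X74.6321 Y34.5533
M3 S512
G1 X70.8080 Y43.7856 F1836
G1 X61.5757 Y47.6097
G1 X52.3434 Y43.7856
G1 X48.5193 Y34.5533
G1 X52.3434 Y25.3210
G1 X61.5757 Y21.4969
G1 X70.8080 Y25.3210
G1 X74.6321 Y34.5533
M5
G00 X59.3998 Y134.6669
M3 S261
G1 X103.7518 Y134.6669 F2777
G1 X103.7518 Y72.9578
G1 X59.3998 Y72.9578
G1 X59.3998 Y134.6669
M5
G00 X54.2995 Y55.3287
M3 S512
G1 X105.1685 Y140.1365 F1836
M5
G00 X0.0000 Y0.0000

1 u = 1 mm; y_m = 172.6360 − y.

[1] `<rect>` rectangle, #ff00ff→engrave S261 F2777: (74.7999,126.9877) → (89.5420,126.9877) → (89.5420,53.8235) → (74.7999,53.8235) → (74.7999,126.9877) (closed)

[2] `<path>` rectangle, #ff00ff→engrave S261 F2777: (57.2077,161.5230) → (96.3314,161.5230) → (96.3314,95.0455) → (57.2077,95.0455) → (57.2077,161.5230) (closed)

[3] `<circle>` circle, #000000→score S512 F1836: (74.6321,34.5533) → (70.8080,43.7856) → (61.5757,47.6097) → (52.3434,43.7856) → (48.5193,34.5533) → (52.3434,25.3210) → (61.5757,21.4969) → (70.8080,25.3210) → (74.6321,34.5533) (closed)

[4] `<path>` rectangle, #ff00ff→engrave S261 F2777: (59.3998,134.6669) → (103.7518,134.6669) → (103.7518,72.9578) → (59.3998,72.9578) → (59.3998,134.6669) (closed)

[5] `<polyline>` line segment, #000000→score S512 F1836: (54.2995,55.3287) → (105.1685,140.1365)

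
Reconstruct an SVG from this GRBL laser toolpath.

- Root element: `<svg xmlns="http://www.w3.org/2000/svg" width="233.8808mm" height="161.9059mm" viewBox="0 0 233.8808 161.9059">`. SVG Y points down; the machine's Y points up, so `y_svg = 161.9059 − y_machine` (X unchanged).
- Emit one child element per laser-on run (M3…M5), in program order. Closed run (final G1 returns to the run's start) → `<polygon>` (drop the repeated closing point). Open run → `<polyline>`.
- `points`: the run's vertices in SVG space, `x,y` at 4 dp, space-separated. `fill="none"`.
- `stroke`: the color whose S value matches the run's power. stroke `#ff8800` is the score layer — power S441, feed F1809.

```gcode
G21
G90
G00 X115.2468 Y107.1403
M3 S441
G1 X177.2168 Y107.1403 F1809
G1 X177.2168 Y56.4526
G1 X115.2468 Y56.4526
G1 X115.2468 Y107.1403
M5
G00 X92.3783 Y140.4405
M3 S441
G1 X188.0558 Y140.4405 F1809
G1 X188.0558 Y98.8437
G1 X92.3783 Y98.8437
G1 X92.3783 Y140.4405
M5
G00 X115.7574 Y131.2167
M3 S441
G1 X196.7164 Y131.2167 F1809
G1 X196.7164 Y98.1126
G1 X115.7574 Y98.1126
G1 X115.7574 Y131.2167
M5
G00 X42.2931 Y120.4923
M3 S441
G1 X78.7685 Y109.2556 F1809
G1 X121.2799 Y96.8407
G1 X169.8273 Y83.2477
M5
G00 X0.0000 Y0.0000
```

Machine Y-up, SVG Y-down with viewBox height 161.9059, so y_svg = 161.9059 − y_machine; X carries over. Every run uses S441, so all elements get stroke `#ff8800` (score).

Run 1: The run returns to its start, so emit a `<polygon>` with points (Y-flipped): 115.2468,54.7656 177.2168,54.7656 177.2168,105.4533 115.2468,105.4533.

Run 2: The run returns to its start, so emit a `<polygon>` with points (Y-flipped): 92.3783,21.4654 188.0558,21.4654 188.0558,63.0622 92.3783,63.0622.

Run 3: The run returns to its start, so emit a `<polygon>` with points (Y-flipped): 115.7574,30.6892 196.7164,30.6892 196.7164,63.7933 115.7574,63.7933.

Run 4: The run is open, so emit a `<polyline>` with points (Y-flipped): 42.2931,41.4136 78.7685,52.6503 121.2799,65.0652 169.8273,78.6582.

<svg xmlns="http://www.w3.org/2000/svg" width="233.8808mm" height="161.9059mm" viewBox="0 0 233.8808 161.9059">
  <polygon points="115.2468,54.7656 177.2168,54.7656 177.2168,105.4533 115.2468,105.4533" fill="none" stroke="#ff8800"/>
  <polygon points="92.3783,21.4654 188.0558,21.4654 188.0558,63.0622 92.3783,63.0622" fill="none" stroke="#ff8800"/>
  <polygon points="115.7574,30.6892 196.7164,30.6892 196.7164,63.7933 115.7574,63.7933" fill="none" stroke="#ff8800"/>
  <polyline points="42.2931,41.4136 78.7685,52.6503 121.2799,65.0652 169.8273,78.6582" fill="none" stroke="#ff8800"/>
</svg>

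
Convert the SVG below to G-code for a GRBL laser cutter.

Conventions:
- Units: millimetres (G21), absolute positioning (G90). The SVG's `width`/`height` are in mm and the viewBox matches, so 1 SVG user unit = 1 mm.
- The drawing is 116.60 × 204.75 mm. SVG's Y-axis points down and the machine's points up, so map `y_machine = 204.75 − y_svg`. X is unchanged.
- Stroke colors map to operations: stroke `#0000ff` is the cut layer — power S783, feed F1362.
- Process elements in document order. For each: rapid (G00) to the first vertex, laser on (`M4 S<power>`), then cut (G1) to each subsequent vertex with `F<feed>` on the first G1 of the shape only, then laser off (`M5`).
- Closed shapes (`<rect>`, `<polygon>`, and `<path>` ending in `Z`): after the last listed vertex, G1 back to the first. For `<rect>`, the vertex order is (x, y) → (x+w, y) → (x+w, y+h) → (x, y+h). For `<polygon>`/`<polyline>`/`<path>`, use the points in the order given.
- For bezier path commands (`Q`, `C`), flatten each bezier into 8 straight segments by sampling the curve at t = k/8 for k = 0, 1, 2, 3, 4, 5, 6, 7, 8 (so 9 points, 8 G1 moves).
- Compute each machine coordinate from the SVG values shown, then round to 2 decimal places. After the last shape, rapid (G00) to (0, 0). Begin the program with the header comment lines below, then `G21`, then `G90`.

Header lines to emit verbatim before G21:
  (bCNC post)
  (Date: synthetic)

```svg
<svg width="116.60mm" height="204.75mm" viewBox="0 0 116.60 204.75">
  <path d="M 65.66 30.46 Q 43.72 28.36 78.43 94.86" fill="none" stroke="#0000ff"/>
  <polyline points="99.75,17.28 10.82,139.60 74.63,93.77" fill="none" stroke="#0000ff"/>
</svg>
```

(bCNC post)
(Date: synthetic)
G21
G90
G00 X65.66 Y174.29
M4 S783
G1 X61.06 Y173.74 F1362
G1 X58.23 Y171.05
G1 X57.17 Y166.22
G1 X57.88 Y159.24
G1 X60.36 Y150.12
G1 X64.62 Y138.85
G1 X70.64 Y125.44
G1 X78.43 Y109.89
M5
G00 X99.75 Y187.47
M4 S783
G1 X10.82 Y65.15 F1362
G1 X74.63 Y110.98
M5
G00 X0.00 Y0.00

1 u = 1 mm; y_m = 204.75 − y.

[1] `<path>` quadratic bezier, #0000ff→cut S783 F1362: (65.66,174.29) → (61.06,173.74) → (58.23,171.05) → (57.17,166.22) → (57.88,159.24) → (60.36,150.12) → (64.62,138.85) → (70.64,125.44) → (78.43,109.89)

[2] `<polyline>` open polyline, #0000ff→cut S783 F1362: (99.75,187.47) → (10.82,65.15) → (74.63,110.98)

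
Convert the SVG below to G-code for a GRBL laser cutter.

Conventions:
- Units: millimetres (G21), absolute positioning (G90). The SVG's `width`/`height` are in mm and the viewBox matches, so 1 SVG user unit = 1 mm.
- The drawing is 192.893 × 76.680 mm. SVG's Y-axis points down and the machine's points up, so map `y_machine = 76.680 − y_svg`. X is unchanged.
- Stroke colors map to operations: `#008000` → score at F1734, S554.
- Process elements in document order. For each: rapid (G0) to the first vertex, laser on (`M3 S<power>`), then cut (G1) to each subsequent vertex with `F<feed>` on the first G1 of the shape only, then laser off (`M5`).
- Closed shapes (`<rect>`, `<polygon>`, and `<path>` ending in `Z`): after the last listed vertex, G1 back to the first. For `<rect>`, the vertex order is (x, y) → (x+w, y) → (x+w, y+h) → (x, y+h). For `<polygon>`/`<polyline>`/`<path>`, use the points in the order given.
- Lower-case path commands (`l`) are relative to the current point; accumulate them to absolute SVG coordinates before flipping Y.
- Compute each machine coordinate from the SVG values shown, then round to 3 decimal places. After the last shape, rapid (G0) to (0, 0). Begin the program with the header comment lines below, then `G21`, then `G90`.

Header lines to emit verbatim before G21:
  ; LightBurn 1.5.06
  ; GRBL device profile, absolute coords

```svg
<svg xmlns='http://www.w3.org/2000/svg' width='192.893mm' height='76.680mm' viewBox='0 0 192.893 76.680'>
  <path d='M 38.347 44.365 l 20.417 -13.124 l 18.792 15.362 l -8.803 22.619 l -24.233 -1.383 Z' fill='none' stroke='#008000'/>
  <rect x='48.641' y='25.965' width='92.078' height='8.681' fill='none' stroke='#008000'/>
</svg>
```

; LightBurn 1.5.06
; GRBL device profile, absolute coords
G21
G90
G0 X38.347 Y32.315
M3 S554
G1 X58.764 Y45.439 F1734
G1 X77.556 Y30.077
G1 X68.753 Y7.458
G1 X44.520 Y8.841
G1 X38.347 Y32.315
M5
G0 X48.641 Y50.715
M3 S554
G1 X140.719 Y50.715 F1734
G1 X140.719 Y42.034
G1 X48.641 Y42.034
G1 X48.641 Y50.715
M5
G0 X0.000 Y0.000

viewBox `0 0 192.893 76.680` with mm width/height → 1 unit = 1 mm. Flip: y_m = 76.680 − y_svg.

**Shape 1** — `<path>` regular polygon, stroke `#008000` → score (S554, F1734). Machine vertices: (38.347,32.315) → (58.764,45.439) → (77.556,30.077) → (68.753,7.458) → (44.520,8.841) → (38.347,32.315). Closed: final G1 returns to the first vertex.

**Shape 2** — `<rect>` rectangle, stroke `#008000` → score (S554, F1734). Machine vertices: (48.641,50.715) → (140.719,50.715) → (140.719,42.034) → (48.641,42.034) → (48.641,50.715). Closed: final G1 returns to the first vertex.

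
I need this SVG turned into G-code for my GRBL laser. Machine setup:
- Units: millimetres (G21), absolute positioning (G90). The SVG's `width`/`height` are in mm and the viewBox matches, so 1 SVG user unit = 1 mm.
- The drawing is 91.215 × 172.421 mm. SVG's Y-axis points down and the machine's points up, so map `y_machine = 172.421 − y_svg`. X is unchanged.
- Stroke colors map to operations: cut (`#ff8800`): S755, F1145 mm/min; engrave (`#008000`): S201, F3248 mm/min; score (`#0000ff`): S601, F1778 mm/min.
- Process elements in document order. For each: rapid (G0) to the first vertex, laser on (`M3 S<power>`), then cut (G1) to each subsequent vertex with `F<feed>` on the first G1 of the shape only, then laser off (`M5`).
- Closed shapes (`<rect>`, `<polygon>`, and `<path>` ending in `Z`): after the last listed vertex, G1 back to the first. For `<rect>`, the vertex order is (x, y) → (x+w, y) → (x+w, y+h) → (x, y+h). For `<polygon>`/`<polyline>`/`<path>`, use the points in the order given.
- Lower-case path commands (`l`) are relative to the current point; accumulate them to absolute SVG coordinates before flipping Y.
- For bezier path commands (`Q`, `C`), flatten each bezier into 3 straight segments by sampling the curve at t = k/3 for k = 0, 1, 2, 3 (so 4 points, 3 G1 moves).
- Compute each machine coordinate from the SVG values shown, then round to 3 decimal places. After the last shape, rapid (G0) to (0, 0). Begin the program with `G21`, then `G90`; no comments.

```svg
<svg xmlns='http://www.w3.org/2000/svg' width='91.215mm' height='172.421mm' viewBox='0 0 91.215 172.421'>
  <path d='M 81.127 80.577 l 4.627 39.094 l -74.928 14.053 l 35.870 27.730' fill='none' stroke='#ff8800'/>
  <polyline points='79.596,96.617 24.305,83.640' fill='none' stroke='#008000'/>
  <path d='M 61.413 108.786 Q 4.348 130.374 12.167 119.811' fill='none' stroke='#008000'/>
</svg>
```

viewBox `0 0 91.215 172.421` with mm width/height → 1 unit = 1 mm. Flip: y_m = 172.421 − y_svg.

**Shape 1** — `<path>` open polyline, stroke `#ff8800` → cut (S755, F1145). Machine vertices: (81.127,91.844) → (85.754,52.750) → (10.826,38.697) → (46.696,10.967). Open path.

**Shape 2** — `<polyline>` line segment, stroke `#008000` → engrave (S201, F3248). Machine vertices: (79.596,75.804) → (24.305,88.781). Open path.

**Shape 3** — `<path>` quadratic bezier, stroke `#008000` → engrave (S201, F3248). Control points (SVG): P0=(61.413,108.786), P1=(4.348,130.374), P2=(12.167,119.811); sampled at t=k/3. Machine vertices: (61.413,63.635) → (30.579,52.815) → (14.164,49.140) → (12.167,52.610). Open path.

G21
G90
G0 X81.127 Y91.844
M3 S755
G1 X85.754 Y52.750 F1145
G1 X10.826 Y38.697
G1 X46.696 Y10.967
M5
G0 X79.596 Y75.804
M3 S201
G1 X24.305 Y88.781 F3248
M5
G0 X61.413 Y63.635
M3 S201
G1 X30.579 Y52.815 F3248
G1 X14.164 Y49.140
G1 X12.167 Y52.610
M5
G0 X0.000 Y0.000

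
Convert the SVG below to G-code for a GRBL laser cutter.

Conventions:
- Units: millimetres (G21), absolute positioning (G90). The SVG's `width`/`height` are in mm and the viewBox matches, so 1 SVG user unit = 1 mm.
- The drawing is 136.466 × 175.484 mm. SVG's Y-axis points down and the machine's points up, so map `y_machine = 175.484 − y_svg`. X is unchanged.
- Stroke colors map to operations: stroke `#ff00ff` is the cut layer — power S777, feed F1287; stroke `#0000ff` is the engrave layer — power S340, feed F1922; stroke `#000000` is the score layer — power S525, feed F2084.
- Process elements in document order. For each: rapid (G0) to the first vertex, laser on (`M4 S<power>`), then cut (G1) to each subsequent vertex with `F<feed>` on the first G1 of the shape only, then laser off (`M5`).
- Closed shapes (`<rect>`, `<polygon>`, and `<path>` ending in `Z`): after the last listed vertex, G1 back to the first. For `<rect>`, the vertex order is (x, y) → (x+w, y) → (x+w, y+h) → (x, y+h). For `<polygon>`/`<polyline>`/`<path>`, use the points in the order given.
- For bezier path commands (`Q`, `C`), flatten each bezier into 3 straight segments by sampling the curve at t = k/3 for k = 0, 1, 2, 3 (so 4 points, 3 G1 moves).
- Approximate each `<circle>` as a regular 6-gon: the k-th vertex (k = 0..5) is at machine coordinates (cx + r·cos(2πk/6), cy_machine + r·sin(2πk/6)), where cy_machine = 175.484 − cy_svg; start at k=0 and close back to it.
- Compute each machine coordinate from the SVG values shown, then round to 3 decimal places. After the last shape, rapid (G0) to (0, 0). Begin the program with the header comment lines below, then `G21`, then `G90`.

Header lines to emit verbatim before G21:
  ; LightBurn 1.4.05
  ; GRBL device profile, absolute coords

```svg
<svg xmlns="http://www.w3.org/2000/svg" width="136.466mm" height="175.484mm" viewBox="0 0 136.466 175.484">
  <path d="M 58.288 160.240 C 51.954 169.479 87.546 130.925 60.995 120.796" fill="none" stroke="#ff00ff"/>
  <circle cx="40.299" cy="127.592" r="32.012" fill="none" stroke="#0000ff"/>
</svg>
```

; LightBurn 1.4.05
; GRBL device profile, absolute coords
G21
G90
G0 X58.288 Y15.244
M4 S777
G1 X62.075 Y19.113 F1287
G1 X70.686 Y37.907
G1 X60.995 Y54.688
M5
G0 X72.311 Y47.892
M4 S340
G1 X56.305 Y75.615 F1922
G1 X24.293 Y75.615
G1 X8.287 Y47.892
G1 X24.293 Y20.169
G1 X56.305 Y20.169
G1 X72.311 Y47.892
M5
G0 X0.000 Y0.000

Since the viewBox matches the mm dimensions, user units are millimetres directly. The only transform is the Y-flip y_m = 175.484 − y_svg.

Shape 1 is a cubic bezier drawn with `<path>`. Its stroke #ff00ff means cut at S777, F1287. After flipping Y the toolpath is (58.288,15.244) → (62.075,19.113) → (70.686,37.907) → (60.995,54.688).

Shape 2 is a circle drawn with `<circle>`. Its stroke #0000ff means engrave at S340, F1922. After flipping Y the toolpath is (72.311,47.892) → (56.305,75.615) → (24.293,75.615) → (8.287,47.892) → (24.293,20.169) → (56.305,20.169) → (72.311,47.892), returning to the start.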